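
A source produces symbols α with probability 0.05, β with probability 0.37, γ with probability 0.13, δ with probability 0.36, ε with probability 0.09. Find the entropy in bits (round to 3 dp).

1.973 bits

H = −Σ pᵢ log₂ pᵢ.
−0.05·log₂(0.05) = 0.2161
−0.37·log₂(0.37) = 0.5307
−0.13·log₂(0.13) = 0.3826
−0.36·log₂(0.36) = 0.5306
−0.09·log₂(0.09) = 0.3127
Sum ≈ 1.9727 → 1.973 bits.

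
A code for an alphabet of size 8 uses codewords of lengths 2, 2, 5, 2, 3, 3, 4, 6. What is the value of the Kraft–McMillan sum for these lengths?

With common denominator 2^6 = 64: Σ 2^(−ℓᵢ) = 16/64 + 16/64 + 2/64 + 16/64 + 8/64 + 8/64 + 4/64 + 1/64 = 71/64 = 1.109375.

1.109375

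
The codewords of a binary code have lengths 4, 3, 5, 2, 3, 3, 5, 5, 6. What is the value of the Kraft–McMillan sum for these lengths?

With common denominator 2^6 = 64: Σ 2^(−ℓᵢ) = 4/64 + 8/64 + 2/64 + 16/64 + 8/64 + 8/64 + 2/64 + 2/64 + 1/64 = 51/64 = 0.796875.

0.796875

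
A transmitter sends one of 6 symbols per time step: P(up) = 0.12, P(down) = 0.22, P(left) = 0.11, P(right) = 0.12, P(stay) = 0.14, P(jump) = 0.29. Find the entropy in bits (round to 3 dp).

2.480 bits

H = −Σ pᵢ log₂ pᵢ.
−0.12·log₂(0.12) = 0.3671
−0.22·log₂(0.22) = 0.4806
−0.11·log₂(0.11) = 0.3503
−0.12·log₂(0.12) = 0.3671
−0.14·log₂(0.14) = 0.3971
−0.29·log₂(0.29) = 0.5179
Sum ≈ 2.4800 → 2.480 bits.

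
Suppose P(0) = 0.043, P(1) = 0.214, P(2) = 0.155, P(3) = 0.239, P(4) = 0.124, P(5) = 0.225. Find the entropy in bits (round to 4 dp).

H = −Σ pᵢ log₂ pᵢ.
−0.043·log₂(0.043) = 0.1952
−0.214·log₂(0.214) = 0.4760
−0.155·log₂(0.155) = 0.4169
−0.239·log₂(0.239) = 0.4935
−0.124·log₂(0.124) = 0.3734
−0.225·log₂(0.225) = 0.4842
Sum ≈ 2.4393 → 2.4393 bits.

2.4393 bits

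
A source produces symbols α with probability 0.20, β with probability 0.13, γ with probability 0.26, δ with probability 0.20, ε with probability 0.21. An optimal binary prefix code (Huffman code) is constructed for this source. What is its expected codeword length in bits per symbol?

2.33 bits/symbol

Repeatedly combine the two least-probable nodes; the expected code length is the sum of the merged weights.
merge 13/100 + 1/5 → 33/100
merge 1/5 + 21/100 → 41/100
merge 13/50 + 33/100 → 59/100
merge 41/100 + 59/100 → 1
L = 33/100 + 41/100 + 59/100 + 1 = 233/100 = 2.33 bits/symbol.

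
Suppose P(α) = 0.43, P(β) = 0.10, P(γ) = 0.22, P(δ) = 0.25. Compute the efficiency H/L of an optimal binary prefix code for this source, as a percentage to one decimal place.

97.2%

Entropy H = −Σ p log₂ p ≈ 1.8363 bits.
Huffman merges: 1/10+11/50→8/25; 1/4+8/25→57/100; 43/100+57/100→1. L = 189/100 ≈ 1.8900.
Efficiency = H/L = 1.8363/1.8900 = 97.2%.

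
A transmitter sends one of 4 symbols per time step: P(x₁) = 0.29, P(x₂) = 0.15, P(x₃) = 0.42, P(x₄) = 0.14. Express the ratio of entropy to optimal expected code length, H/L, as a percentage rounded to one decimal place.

Entropy H = −Σ p log₂ p ≈ 1.8512 bits.
Huffman merges: 7/50+3/20→29/100; 29/100+29/100→29/50; 21/50+29/50→1. L = 187/100 ≈ 1.8700.
Efficiency = H/L = 1.8512/1.8700 = 99.0%.

99.0%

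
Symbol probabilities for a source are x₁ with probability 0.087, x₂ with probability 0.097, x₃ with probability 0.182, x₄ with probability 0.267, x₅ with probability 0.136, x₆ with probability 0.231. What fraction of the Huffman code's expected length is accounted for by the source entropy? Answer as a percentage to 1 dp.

Entropy H = −Σ p log₂ p ≈ 2.4688 bits.
Huffman merges: 87/1000+97/1000→23/125; 17/125+91/500→159/500; 23/125+231/1000→83/200; 267/1000+159/500→117/200; 83/200+117/200→1. L = 1251/500 ≈ 2.5020.
Efficiency = H/L = 2.4688/2.5020 = 98.7%.

98.7%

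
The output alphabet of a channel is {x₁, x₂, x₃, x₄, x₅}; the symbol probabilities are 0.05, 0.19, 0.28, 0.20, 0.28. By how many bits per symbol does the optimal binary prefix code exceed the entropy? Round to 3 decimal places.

0.076 bits

Entropy H = −Σ p log₂ p ≈ 2.1641 bits.
Huffman merges: 1/20+19/100→6/25; 1/5+6/25→11/25; 7/25+7/25→14/25; 11/25+14/25→1. L = 56/25 ≈ 2.2400.
L − H = 2.2400 − 2.1641 = 0.076 bits.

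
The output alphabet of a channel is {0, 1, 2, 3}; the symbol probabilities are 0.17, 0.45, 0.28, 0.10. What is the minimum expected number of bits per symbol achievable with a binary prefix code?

Repeatedly combine the two least-probable nodes; the expected code length is the sum of the merged weights.
merge 1/10 + 17/100 → 27/100
merge 27/100 + 7/25 → 11/20
merge 9/20 + 11/20 → 1
L = 27/100 + 11/20 + 1 = 91/50 = 1.82 bits/symbol.

1.82 bits/symbol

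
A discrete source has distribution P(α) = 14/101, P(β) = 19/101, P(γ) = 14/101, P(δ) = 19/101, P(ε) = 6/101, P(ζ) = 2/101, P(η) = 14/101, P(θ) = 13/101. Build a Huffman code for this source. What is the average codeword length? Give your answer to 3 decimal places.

2.891 bits/symbol

Repeatedly combine the two least-probable nodes; the expected code length is the sum of the merged weights.
merge 2/101 + 6/101 → 8/101
merge 8/101 + 13/101 → 21/101
merge 14/101 + 14/101 → 28/101
merge 14/101 + 19/101 → 33/101
merge 19/101 + 21/101 → 40/101
merge 28/101 + 33/101 → 61/101
merge 40/101 + 61/101 → 1
L = 8/101 + 21/101 + 28/101 + 33/101 + 40/101 + 61/101 + 1 = 292/101 ≈ 2.891 bits/symbol.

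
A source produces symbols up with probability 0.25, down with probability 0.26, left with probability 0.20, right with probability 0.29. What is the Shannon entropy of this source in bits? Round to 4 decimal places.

H = −Σ pᵢ log₂ pᵢ.
−0.25·log₂(0.25) = 0.5000
−0.26·log₂(0.26) = 0.5053
−0.20·log₂(0.20) = 0.4644
−0.29·log₂(0.29) = 0.5179
Sum ≈ 1.9876 → 1.9876 bits.

1.9876 bits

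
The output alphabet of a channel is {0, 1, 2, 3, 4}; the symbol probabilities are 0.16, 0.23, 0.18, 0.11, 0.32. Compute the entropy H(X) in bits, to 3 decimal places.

H = −Σ pᵢ log₂ pᵢ.
−0.16·log₂(0.16) = 0.4230
−0.23·log₂(0.23) = 0.4877
−0.18·log₂(0.18) = 0.4453
−0.11·log₂(0.11) = 0.3503
−0.32·log₂(0.32) = 0.5260
Sum ≈ 2.2323 → 2.232 bits.

2.232 bits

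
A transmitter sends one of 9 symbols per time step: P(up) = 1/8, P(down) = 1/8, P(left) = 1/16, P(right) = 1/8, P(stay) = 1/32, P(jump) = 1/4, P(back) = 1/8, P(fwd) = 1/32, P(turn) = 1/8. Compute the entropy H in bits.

Each probability is a power of 1/2, so log₂(1/p) is an integer.
H = Σ p·log₂(1/p) = 1/8·3 + 1/8·3 + 1/16·4 + 1/8·3 + 1/32·5 + 1/4·2 + 1/8·3 + 1/32·5 + 1/8·3 = 2.9375 bits.

2.9375 bits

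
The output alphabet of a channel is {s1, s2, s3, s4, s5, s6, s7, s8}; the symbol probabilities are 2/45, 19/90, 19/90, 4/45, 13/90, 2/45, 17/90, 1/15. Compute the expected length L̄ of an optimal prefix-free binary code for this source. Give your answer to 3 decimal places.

Repeatedly combine the two least-probable nodes; the expected code length is the sum of the merged weights.
merge 2/45 + 2/45 → 4/45
merge 1/15 + 4/45 → 7/45
merge 4/45 + 13/90 → 7/30
merge 7/45 + 17/90 → 31/90
merge 19/90 + 19/90 → 19/45
merge 7/30 + 31/90 → 26/45
merge 19/45 + 26/45 → 1
L = 4/45 + 7/45 + 7/30 + 31/90 + 19/45 + 26/45 + 1 = 127/45 ≈ 2.822 bits/symbol.

2.822 bits/symbol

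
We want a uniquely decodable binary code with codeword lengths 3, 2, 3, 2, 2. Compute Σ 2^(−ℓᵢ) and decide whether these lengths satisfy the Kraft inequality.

1; yes

With common denominator 2^3 = 8: Σ 2^(−ℓᵢ) = 1/8 + 2/8 + 1/8 + 2/8 + 2/8 = 8/8 = 1.
Kraft's inequality requires Σ ≤ 1; here Σ = 1 ≤ 1, so such a prefix code exists.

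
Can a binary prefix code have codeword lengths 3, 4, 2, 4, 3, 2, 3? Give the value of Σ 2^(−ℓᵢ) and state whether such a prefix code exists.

1; yes

With common denominator 2^4 = 16: Σ 2^(−ℓᵢ) = 2/16 + 1/16 + 4/16 + 1/16 + 2/16 + 4/16 + 2/16 = 16/16 = 1.
Kraft's inequality requires Σ ≤ 1; here Σ = 1 ≤ 1, so such a prefix code exists.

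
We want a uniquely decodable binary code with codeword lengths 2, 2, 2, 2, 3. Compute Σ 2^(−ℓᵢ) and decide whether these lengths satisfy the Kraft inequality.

1.125; no

With common denominator 2^3 = 8: Σ 2^(−ℓᵢ) = 2/8 + 2/8 + 2/8 + 2/8 + 1/8 = 9/8 = 1.125.
Kraft's inequality requires Σ ≤ 1; here Σ = 1.125 > 1, so no such prefix code exists.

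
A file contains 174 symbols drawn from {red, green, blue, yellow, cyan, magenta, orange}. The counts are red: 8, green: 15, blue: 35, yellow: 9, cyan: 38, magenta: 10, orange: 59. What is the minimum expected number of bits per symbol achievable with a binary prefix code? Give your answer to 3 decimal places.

Probabilities are the counts divided by 174.
Repeatedly combine the two least-probable nodes; the expected code length is the sum of the merged weights.
merge 4/87 + 3/58 → 17/174
merge 5/87 + 5/58 → 25/174
merge 17/174 + 25/174 → 7/29
merge 35/174 + 19/87 → 73/174
merge 7/29 + 59/174 → 101/174
merge 73/174 + 101/174 → 1
L = 17/174 + 25/174 + 7/29 + 73/174 + 101/174 + 1 = 72/29 ≈ 2.483 bits/symbol.

2.483 bits/symbol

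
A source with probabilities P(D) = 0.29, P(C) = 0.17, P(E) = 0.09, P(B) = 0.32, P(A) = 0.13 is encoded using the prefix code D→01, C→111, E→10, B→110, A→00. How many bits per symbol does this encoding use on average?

2.49 bits/symbol

L̄ = Σ pᵢ·ℓᵢ = 0.29·2 + 0.17·3 + 0.09·2 + 0.32·3 + 0.13·2 = 2.49 bits/symbol.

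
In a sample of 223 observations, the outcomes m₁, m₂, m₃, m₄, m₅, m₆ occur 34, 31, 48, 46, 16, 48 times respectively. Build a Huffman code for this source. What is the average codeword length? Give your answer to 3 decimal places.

Probabilities are the counts divided by 223.
Repeatedly combine the two least-probable nodes; the expected code length is the sum of the merged weights.
merge 16/223 + 31/223 → 47/223
merge 34/223 + 46/223 → 80/223
merge 47/223 + 48/223 → 95/223
merge 48/223 + 80/223 → 128/223
merge 95/223 + 128/223 → 1
L = 47/223 + 80/223 + 95/223 + 128/223 + 1 = 573/223 ≈ 2.570 bits/symbol.

2.570 bits/symbol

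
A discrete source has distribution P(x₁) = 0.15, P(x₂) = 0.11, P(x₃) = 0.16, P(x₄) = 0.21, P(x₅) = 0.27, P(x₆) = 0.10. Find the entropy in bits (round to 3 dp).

H = −Σ pᵢ log₂ pᵢ.
−0.15·log₂(0.15) = 0.4105
−0.11·log₂(0.11) = 0.3503
−0.16·log₂(0.16) = 0.4230
−0.21·log₂(0.21) = 0.4728
−0.27·log₂(0.27) = 0.5100
−0.10·log₂(0.10) = 0.3322
Sum ≈ 2.4989 → 2.499 bits.

2.499 bits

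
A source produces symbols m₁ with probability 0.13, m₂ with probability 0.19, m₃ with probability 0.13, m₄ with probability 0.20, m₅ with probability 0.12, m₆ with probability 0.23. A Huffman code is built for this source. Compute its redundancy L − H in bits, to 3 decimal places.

Entropy H = −Σ p log₂ p ≈ 2.5396 bits.
Huffman merges: 3/25+13/100→1/4; 13/100+19/100→8/25; 1/5+23/100→43/100; 1/4+8/25→57/100; 43/100+57/100→1. L = 257/100 ≈ 2.5700.
L − H = 2.5700 − 2.5396 = 0.030 bits.

0.030 bits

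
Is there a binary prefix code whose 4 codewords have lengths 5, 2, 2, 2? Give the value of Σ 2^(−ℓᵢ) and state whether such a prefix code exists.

With common denominator 2^5 = 32: Σ 2^(−ℓᵢ) = 1/32 + 8/32 + 8/32 + 8/32 = 25/32 = 0.78125.
Kraft's inequality requires Σ ≤ 1; here Σ = 0.78125 ≤ 1, so such a prefix code exists.

0.78125; yes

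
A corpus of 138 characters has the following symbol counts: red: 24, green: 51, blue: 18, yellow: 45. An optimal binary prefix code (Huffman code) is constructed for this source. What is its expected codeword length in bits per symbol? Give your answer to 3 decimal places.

1.935 bits/symbol

Probabilities are the counts divided by 138.
Repeatedly combine the two least-probable nodes; the expected code length is the sum of the merged weights.
merge 3/23 + 4/23 → 7/23
merge 7/23 + 15/46 → 29/46
merge 17/46 + 29/46 → 1
L = 7/23 + 29/46 + 1 = 89/46 ≈ 1.935 bits/symbol.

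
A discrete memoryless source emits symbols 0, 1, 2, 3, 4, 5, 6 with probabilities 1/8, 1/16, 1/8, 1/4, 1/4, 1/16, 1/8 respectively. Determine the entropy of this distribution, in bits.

2.625 bits

Each probability is a power of 1/2, so log₂(1/p) is an integer.
H = Σ p·log₂(1/p) = 1/8·3 + 1/16·4 + 1/8·3 + 1/4·2 + 1/4·2 + 1/16·4 + 1/8·3 = 2.625 bits.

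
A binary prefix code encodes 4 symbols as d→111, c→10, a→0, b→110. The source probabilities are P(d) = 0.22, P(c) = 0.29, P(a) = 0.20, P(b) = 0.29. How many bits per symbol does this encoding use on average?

2.31 bits/symbol

L̄ = Σ pᵢ·ℓᵢ = 0.22·3 + 0.29·2 + 0.20·1 + 0.29·3 = 2.31 bits/symbol.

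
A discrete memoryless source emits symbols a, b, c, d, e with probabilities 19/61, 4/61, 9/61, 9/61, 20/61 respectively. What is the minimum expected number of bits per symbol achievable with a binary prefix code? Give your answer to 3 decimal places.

2.213 bits/symbol

Repeatedly combine the two least-probable nodes; the expected code length is the sum of the merged weights.
merge 4/61 + 9/61 → 13/61
merge 9/61 + 13/61 → 22/61
merge 19/61 + 20/61 → 39/61
merge 22/61 + 39/61 → 1
L = 13/61 + 22/61 + 39/61 + 1 = 135/61 ≈ 2.213 bits/symbol.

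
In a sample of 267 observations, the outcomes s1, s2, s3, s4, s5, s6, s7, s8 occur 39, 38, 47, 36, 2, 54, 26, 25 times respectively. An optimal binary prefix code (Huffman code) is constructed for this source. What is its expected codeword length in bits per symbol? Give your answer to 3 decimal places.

Probabilities are the counts divided by 267.
Repeatedly combine the two least-probable nodes; the expected code length is the sum of the merged weights.
merge 2/267 + 25/267 → 9/89
merge 26/267 + 9/89 → 53/267
merge 12/89 + 38/267 → 74/267
merge 13/89 + 47/267 → 86/267
merge 53/267 + 18/89 → 107/267
merge 74/267 + 86/267 → 160/267
merge 107/267 + 160/267 → 1
L = 9/89 + 53/267 + 74/267 + 86/267 + 107/267 + 160/267 + 1 = 258/89 ≈ 2.899 bits/symbol.

2.899 bits/symbol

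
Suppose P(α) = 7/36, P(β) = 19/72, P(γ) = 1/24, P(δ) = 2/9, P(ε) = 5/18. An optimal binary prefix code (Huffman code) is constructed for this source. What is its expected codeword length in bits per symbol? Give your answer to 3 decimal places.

2.236 bits/symbol

Repeatedly combine the two least-probable nodes; the expected code length is the sum of the merged weights.
merge 1/24 + 7/36 → 17/72
merge 2/9 + 17/72 → 11/24
merge 19/72 + 5/18 → 13/24
merge 11/24 + 13/24 → 1
L = 17/72 + 11/24 + 13/24 + 1 = 161/72 ≈ 2.236 bits/symbol.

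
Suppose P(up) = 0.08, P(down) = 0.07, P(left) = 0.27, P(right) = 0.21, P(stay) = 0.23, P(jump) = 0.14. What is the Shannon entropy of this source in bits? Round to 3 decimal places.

H = −Σ pᵢ log₂ pᵢ.
−0.08·log₂(0.08) = 0.2915
−0.07·log₂(0.07) = 0.2686
−0.27·log₂(0.27) = 0.5100
−0.21·log₂(0.21) = 0.4728
−0.23·log₂(0.23) = 0.4877
−0.14·log₂(0.14) = 0.3971
Sum ≈ 2.4277 → 2.428 bits.

2.428 bits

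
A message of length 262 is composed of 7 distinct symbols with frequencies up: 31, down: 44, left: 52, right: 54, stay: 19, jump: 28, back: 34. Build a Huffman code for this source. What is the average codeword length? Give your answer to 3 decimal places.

2.775 bits/symbol

Probabilities are the counts divided by 262.
Repeatedly combine the two least-probable nodes; the expected code length is the sum of the merged weights.
merge 19/262 + 14/131 → 47/262
merge 31/262 + 17/131 → 65/262
merge 22/131 + 47/262 → 91/262
merge 26/131 + 27/131 → 53/131
merge 65/262 + 91/262 → 78/131
merge 53/131 + 78/131 → 1
L = 47/262 + 65/262 + 91/262 + 53/131 + 78/131 + 1 = 727/262 ≈ 2.775 bits/symbol.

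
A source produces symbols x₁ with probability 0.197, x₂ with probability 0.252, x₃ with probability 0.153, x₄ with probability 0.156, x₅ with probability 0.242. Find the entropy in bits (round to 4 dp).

2.2907 bits

H = −Σ pᵢ log₂ pᵢ.
−0.197·log₂(0.197) = 0.4617
−0.252·log₂(0.252) = 0.5011
−0.153·log₂(0.153) = 0.4144
−0.156·log₂(0.156) = 0.4181
−0.242·log₂(0.242) = 0.4954
Sum ≈ 2.2907 → 2.2907 bits.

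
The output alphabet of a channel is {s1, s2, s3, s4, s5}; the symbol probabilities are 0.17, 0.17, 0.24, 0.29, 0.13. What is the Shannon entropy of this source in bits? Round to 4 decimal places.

2.2639 bits

H = −Σ pᵢ log₂ pᵢ.
−0.17·log₂(0.17) = 0.4346
−0.17·log₂(0.17) = 0.4346
−0.24·log₂(0.24) = 0.4941
−0.29·log₂(0.29) = 0.5179
−0.13·log₂(0.13) = 0.3826
Sum ≈ 2.2639 → 2.2639 bits.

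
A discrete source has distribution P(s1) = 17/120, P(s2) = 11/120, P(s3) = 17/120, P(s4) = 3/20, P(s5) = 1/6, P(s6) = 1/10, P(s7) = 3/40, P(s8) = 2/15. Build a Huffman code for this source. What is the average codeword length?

Repeatedly combine the two least-probable nodes; the expected code length is the sum of the merged weights.
merge 3/40 + 11/120 → 1/6
merge 1/10 + 2/15 → 7/30
merge 17/120 + 17/120 → 17/60
merge 3/20 + 1/6 → 19/60
merge 1/6 + 7/30 → 2/5
merge 17/60 + 19/60 → 3/5
merge 2/5 + 3/5 → 1
L = 1/6 + 7/30 + 17/60 + 19/60 + 2/5 + 3/5 + 1 = 3 bits/symbol.

3 bits/symbol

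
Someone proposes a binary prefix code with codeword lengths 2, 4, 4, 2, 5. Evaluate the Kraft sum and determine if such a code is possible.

With common denominator 2^5 = 32: Σ 2^(−ℓᵢ) = 8/32 + 2/32 + 2/32 + 8/32 + 1/32 = 21/32 = 0.65625.
Kraft's inequality requires Σ ≤ 1; here Σ = 0.65625 ≤ 1, so such a prefix code exists.

0.65625; yes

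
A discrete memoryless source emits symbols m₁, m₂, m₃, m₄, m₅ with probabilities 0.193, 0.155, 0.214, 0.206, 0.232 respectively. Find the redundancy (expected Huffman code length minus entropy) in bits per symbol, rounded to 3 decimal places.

0.039 bits

Entropy H = −Σ p log₂ p ≈ 2.3095 bits.
Huffman merges: 31/200+193/1000→87/250; 103/500+107/500→21/50; 29/125+87/250→29/50; 21/50+29/50→1. L = 587/250 ≈ 2.3480.
L − H = 2.3480 − 2.3095 = 0.039 bits.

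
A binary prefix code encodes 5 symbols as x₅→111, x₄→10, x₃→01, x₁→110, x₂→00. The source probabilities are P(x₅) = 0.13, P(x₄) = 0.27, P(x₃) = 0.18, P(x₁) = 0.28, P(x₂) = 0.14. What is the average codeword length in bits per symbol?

2.41 bits/symbol

L̄ = Σ pᵢ·ℓᵢ = 0.13·3 + 0.27·2 + 0.18·2 + 0.28·3 + 0.14·2 = 2.41 bits/symbol.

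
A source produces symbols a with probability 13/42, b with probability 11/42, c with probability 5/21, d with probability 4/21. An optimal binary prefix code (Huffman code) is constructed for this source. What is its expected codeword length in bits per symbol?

Repeatedly combine the two least-probable nodes; the expected code length is the sum of the merged weights.
merge 4/21 + 5/21 → 3/7
merge 11/42 + 13/42 → 4/7
merge 3/7 + 4/7 → 1
L = 3/7 + 4/7 + 1 = 2 bits/symbol.

2 bits/symbol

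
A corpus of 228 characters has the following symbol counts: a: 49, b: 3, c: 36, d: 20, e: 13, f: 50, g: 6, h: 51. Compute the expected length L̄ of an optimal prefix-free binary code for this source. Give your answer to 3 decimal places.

2.662 bits/symbol

Probabilities are the counts divided by 228.
Repeatedly combine the two least-probable nodes; the expected code length is the sum of the merged weights.
merge 1/76 + 1/38 → 3/76
merge 3/76 + 13/228 → 11/114
merge 5/57 + 11/114 → 7/38
merge 3/19 + 7/38 → 13/38
merge 49/228 + 25/114 → 33/76
merge 17/76 + 13/38 → 43/76
merge 33/76 + 43/76 → 1
L = 3/76 + 11/114 + 7/38 + 13/38 + 33/76 + 43/76 + 1 = 607/228 ≈ 2.662 bits/symbol.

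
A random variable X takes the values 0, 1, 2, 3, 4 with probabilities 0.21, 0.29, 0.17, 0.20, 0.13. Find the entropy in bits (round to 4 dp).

2.2723 bits

H = −Σ pᵢ log₂ pᵢ.
−0.21·log₂(0.21) = 0.4728
−0.29·log₂(0.29) = 0.5179
−0.17·log₂(0.17) = 0.4346
−0.20·log₂(0.20) = 0.4644
−0.13·log₂(0.13) = 0.3826
Sum ≈ 2.2723 → 2.2723 bits.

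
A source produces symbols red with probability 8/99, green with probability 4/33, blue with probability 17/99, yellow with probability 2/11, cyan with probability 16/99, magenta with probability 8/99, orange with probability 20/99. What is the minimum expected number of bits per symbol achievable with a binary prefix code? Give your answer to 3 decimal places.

2.778 bits/symbol

Repeatedly combine the two least-probable nodes; the expected code length is the sum of the merged weights.
merge 8/99 + 8/99 → 16/99
merge 4/33 + 16/99 → 28/99
merge 16/99 + 17/99 → 1/3
merge 2/11 + 20/99 → 38/99
merge 28/99 + 1/3 → 61/99
merge 38/99 + 61/99 → 1
L = 16/99 + 28/99 + 1/3 + 38/99 + 61/99 + 1 = 25/9 ≈ 2.778 bits/symbol.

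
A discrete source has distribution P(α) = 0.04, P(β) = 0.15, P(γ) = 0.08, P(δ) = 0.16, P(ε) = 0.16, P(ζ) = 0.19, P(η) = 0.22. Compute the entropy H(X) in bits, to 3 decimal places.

H = −Σ pᵢ log₂ pᵢ.
−0.04·log₂(0.04) = 0.1858
−0.15·log₂(0.15) = 0.4105
−0.08·log₂(0.08) = 0.2915
−0.16·log₂(0.16) = 0.4230
−0.16·log₂(0.16) = 0.4230
−0.19·log₂(0.19) = 0.4552
−0.22·log₂(0.22) = 0.4806
Sum ≈ 2.6696 → 2.670 bits.

2.670 bits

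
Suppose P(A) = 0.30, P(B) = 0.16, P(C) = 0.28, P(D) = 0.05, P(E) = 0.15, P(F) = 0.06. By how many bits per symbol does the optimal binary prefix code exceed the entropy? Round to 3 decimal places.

0.041 bits

Entropy H = −Σ p log₂ p ≈ 2.3285 bits.
Huffman merges: 1/20+3/50→11/100; 11/100+3/20→13/50; 4/25+13/50→21/50; 7/25+3/10→29/50; 21/50+29/50→1. L = 237/100 ≈ 2.3700.
L − H = 2.3700 − 2.3285 = 0.041 bits.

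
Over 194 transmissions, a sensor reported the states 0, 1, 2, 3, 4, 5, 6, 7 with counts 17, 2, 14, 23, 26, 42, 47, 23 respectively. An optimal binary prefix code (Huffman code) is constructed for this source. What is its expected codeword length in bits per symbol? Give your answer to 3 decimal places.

Probabilities are the counts divided by 194.
Repeatedly combine the two least-probable nodes; the expected code length is the sum of the merged weights.
merge 1/97 + 7/97 → 8/97
merge 8/97 + 17/194 → 33/194
merge 23/194 + 23/194 → 23/97
merge 13/97 + 33/194 → 59/194
merge 21/97 + 23/97 → 44/97
merge 47/194 + 59/194 → 53/97
merge 44/97 + 53/97 → 1
L = 8/97 + 33/194 + 23/97 + 59/194 + 44/97 + 53/97 + 1 = 271/97 ≈ 2.794 bits/symbol.

2.794 bits/symbol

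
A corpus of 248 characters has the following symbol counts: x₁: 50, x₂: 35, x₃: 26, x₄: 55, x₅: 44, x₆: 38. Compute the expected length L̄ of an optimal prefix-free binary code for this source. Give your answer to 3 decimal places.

2.577 bits/symbol

Probabilities are the counts divided by 248.
Repeatedly combine the two least-probable nodes; the expected code length is the sum of the merged weights.
merge 13/124 + 35/248 → 61/248
merge 19/124 + 11/62 → 41/124
merge 25/124 + 55/248 → 105/248
merge 61/248 + 41/124 → 143/248
merge 105/248 + 143/248 → 1
L = 61/248 + 41/124 + 105/248 + 143/248 + 1 = 639/248 ≈ 2.577 bits/symbol.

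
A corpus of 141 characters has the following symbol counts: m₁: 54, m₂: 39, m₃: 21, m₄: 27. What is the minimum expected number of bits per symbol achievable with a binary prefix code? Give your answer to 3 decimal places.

Probabilities are the counts divided by 141.
Repeatedly combine the two least-probable nodes; the expected code length is the sum of the merged weights.
merge 7/47 + 9/47 → 16/47
merge 13/47 + 16/47 → 29/47
merge 18/47 + 29/47 → 1
L = 16/47 + 29/47 + 1 = 92/47 ≈ 1.957 bits/symbol.

1.957 bits/symbol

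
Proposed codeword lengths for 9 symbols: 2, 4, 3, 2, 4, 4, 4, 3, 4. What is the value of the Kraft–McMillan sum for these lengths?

1.0625

With common denominator 2^4 = 16: Σ 2^(−ℓᵢ) = 4/16 + 1/16 + 2/16 + 4/16 + 1/16 + 1/16 + 1/16 + 2/16 + 1/16 = 17/16 = 1.0625.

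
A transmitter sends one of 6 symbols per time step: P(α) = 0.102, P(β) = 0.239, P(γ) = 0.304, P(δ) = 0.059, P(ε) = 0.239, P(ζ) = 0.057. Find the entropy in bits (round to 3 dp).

2.322 bits

H = −Σ pᵢ log₂ pᵢ.
−0.102·log₂(0.102) = 0.3359
−0.239·log₂(0.239) = 0.4935
−0.304·log₂(0.304) = 0.5222
−0.059·log₂(0.059) = 0.2409
−0.239·log₂(0.239) = 0.4935
−0.057·log₂(0.057) = 0.2356
Sum ≈ 2.3217 → 2.322 bits.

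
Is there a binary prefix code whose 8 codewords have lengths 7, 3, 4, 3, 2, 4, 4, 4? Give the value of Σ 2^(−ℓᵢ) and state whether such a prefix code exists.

0.7578125; yes

With common denominator 2^7 = 128: Σ 2^(−ℓᵢ) = 1/128 + 16/128 + 8/128 + 16/128 + 32/128 + 8/128 + 8/128 + 8/128 = 97/128 = 0.7578125.
Kraft's inequality requires Σ ≤ 1; here Σ = 0.7578125 ≤ 1, so such a prefix code exists.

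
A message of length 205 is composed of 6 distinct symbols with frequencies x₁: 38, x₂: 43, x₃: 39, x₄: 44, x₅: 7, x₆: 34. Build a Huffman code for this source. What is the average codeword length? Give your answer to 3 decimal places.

Probabilities are the counts divided by 205.
Repeatedly combine the two least-probable nodes; the expected code length is the sum of the merged weights.
merge 7/205 + 34/205 → 1/5
merge 38/205 + 39/205 → 77/205
merge 1/5 + 43/205 → 84/205
merge 44/205 + 77/205 → 121/205
merge 84/205 + 121/205 → 1
L = 1/5 + 77/205 + 84/205 + 121/205 + 1 = 528/205 ≈ 2.576 bits/symbol.

2.576 bits/symbol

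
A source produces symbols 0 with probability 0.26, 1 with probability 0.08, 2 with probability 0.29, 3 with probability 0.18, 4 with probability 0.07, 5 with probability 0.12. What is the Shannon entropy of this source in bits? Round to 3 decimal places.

H = −Σ pᵢ log₂ pᵢ.
−0.26·log₂(0.26) = 0.5053
−0.08·log₂(0.08) = 0.2915
−0.29·log₂(0.29) = 0.5179
−0.18·log₂(0.18) = 0.4453
−0.07·log₂(0.07) = 0.2686
−0.12·log₂(0.12) = 0.3671
Sum ≈ 2.3956 → 2.396 bits.

2.396 bits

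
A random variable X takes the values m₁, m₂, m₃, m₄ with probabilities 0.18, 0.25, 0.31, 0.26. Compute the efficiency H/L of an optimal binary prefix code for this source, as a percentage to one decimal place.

98.7%

Entropy H = −Σ p log₂ p ≈ 1.9744 bits.
Huffman merges: 9/50+1/4→43/100; 13/50+31/100→57/100; 43/100+57/100→1. L = 2 ≈ 2.0000.
Efficiency = H/L = 1.9744/2.0000 = 98.7%.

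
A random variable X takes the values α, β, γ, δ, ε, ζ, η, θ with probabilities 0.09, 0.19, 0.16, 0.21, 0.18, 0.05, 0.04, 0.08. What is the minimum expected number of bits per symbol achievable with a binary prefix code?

Repeatedly combine the two least-probable nodes; the expected code length is the sum of the merged weights.
merge 1/25 + 1/20 → 9/100
merge 2/25 + 9/100 → 17/100
merge 9/100 + 4/25 → 1/4
merge 17/100 + 9/50 → 7/20
merge 19/100 + 21/100 → 2/5
merge 1/4 + 7/20 → 3/5
merge 2/5 + 3/5 → 1
L = 9/100 + 17/100 + 1/4 + 7/20 + 2/5 + 3/5 + 1 = 143/50 = 2.86 bits/symbol.

2.86 bits/symbol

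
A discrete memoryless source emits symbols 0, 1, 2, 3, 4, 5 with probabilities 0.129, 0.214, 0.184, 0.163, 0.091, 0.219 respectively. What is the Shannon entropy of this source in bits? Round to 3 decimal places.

H = −Σ pᵢ log₂ pᵢ.
−0.129·log₂(0.129) = 0.3811
−0.214·log₂(0.214) = 0.4760
−0.184·log₂(0.184) = 0.4494
−0.163·log₂(0.163) = 0.4266
−0.091·log₂(0.091) = 0.3147
−0.219·log₂(0.219) = 0.4798
Sum ≈ 2.5276 → 2.528 bits.

2.528 bits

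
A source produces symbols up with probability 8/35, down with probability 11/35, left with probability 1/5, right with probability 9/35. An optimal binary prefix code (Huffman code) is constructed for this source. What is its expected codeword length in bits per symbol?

Repeatedly combine the two least-probable nodes; the expected code length is the sum of the merged weights.
merge 1/5 + 8/35 → 3/7
merge 9/35 + 11/35 → 4/7
merge 3/7 + 4/7 → 1
L = 3/7 + 4/7 + 1 = 2 bits/symbol.

2 bits/symbol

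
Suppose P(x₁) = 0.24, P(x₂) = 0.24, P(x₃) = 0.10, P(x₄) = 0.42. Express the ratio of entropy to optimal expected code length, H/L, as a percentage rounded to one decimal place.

Entropy H = −Σ p log₂ p ≈ 1.8461 bits.
Huffman merges: 1/10+6/25→17/50; 6/25+17/50→29/50; 21/50+29/50→1. L = 48/25 ≈ 1.9200.
Efficiency = H/L = 1.8461/1.9200 = 96.2%.

96.2%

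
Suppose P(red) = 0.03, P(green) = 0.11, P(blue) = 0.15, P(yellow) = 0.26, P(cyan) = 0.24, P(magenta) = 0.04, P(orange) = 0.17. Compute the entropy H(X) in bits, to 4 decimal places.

2.5324 bits

H = −Σ pᵢ log₂ pᵢ.
−0.03·log₂(0.03) = 0.1518
−0.11·log₂(0.11) = 0.3503
−0.15·log₂(0.15) = 0.4105
−0.26·log₂(0.26) = 0.5053
−0.24·log₂(0.24) = 0.4941
−0.04·log₂(0.04) = 0.1858
−0.17·log₂(0.17) = 0.4346
Sum ≈ 2.5324 → 2.5324 bits.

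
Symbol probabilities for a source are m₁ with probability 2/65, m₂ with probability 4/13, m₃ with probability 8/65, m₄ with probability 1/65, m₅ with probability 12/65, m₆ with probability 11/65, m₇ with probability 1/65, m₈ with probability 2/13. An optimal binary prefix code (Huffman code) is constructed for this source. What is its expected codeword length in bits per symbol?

2.6 bits/symbol

Repeatedly combine the two least-probable nodes; the expected code length is the sum of the merged weights.
merge 1/65 + 1/65 → 2/65
merge 2/65 + 2/65 → 4/65
merge 4/65 + 8/65 → 12/65
merge 2/13 + 11/65 → 21/65
merge 12/65 + 12/65 → 24/65
merge 4/13 + 21/65 → 41/65
merge 24/65 + 41/65 → 1
L = 2/65 + 4/65 + 12/65 + 21/65 + 24/65 + 41/65 + 1 = 13/5 = 2.6 bits/symbol.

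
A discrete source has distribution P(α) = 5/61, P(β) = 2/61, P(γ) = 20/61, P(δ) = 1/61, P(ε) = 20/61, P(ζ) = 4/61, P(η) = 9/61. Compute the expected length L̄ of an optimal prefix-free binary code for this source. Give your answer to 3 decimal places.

Repeatedly combine the two least-probable nodes; the expected code length is the sum of the merged weights.
merge 1/61 + 2/61 → 3/61
merge 3/61 + 4/61 → 7/61
merge 5/61 + 7/61 → 12/61
merge 9/61 + 12/61 → 21/61
merge 20/61 + 20/61 → 40/61
merge 21/61 + 40/61 → 1
L = 3/61 + 7/61 + 12/61 + 21/61 + 40/61 + 1 = 144/61 ≈ 2.361 bits/symbol.

2.361 bits/symbol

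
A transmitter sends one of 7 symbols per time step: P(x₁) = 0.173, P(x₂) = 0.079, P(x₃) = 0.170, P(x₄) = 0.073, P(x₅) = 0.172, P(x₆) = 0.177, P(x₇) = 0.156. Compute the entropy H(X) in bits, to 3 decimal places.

2.735 bits

H = −Σ pᵢ log₂ pᵢ.
−0.173·log₂(0.173) = 0.4379
−0.079·log₂(0.079) = 0.2893
−0.170·log₂(0.170) = 0.4346
−0.073·log₂(0.073) = 0.2756
−0.172·log₂(0.172) = 0.4368
−0.177·log₂(0.177) = 0.4422
−0.156·log₂(0.156) = 0.4181
Sum ≈ 2.7345 → 2.735 bits.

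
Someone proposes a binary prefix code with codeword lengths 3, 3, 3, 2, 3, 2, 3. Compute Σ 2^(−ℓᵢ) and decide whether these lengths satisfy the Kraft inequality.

With common denominator 2^3 = 8: Σ 2^(−ℓᵢ) = 1/8 + 1/8 + 1/8 + 2/8 + 1/8 + 2/8 + 1/8 = 9/8 = 1.125.
Kraft's inequality requires Σ ≤ 1; here Σ = 1.125 > 1, so no such prefix code exists.

1.125; no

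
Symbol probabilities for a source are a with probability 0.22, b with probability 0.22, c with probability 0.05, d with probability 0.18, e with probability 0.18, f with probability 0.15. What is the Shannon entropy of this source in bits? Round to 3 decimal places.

H = −Σ pᵢ log₂ pᵢ.
−0.22·log₂(0.22) = 0.4806
−0.22·log₂(0.22) = 0.4806
−0.05·log₂(0.05) = 0.2161
−0.18·log₂(0.18) = 0.4453
−0.18·log₂(0.18) = 0.4453
−0.15·log₂(0.15) = 0.4105
Sum ≈ 2.4784 → 2.478 bits.

2.478 bits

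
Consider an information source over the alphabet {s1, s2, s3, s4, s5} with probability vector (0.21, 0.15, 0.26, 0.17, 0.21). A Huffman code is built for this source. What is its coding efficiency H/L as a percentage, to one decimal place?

Entropy H = −Σ p log₂ p ≈ 2.2961 bits.
Huffman merges: 3/20+17/100→8/25; 21/100+21/100→21/50; 13/50+8/25→29/50; 21/50+29/50→1. L = 58/25 ≈ 2.3200.
Efficiency = H/L = 2.2961/2.3200 = 99.0%.

99.0%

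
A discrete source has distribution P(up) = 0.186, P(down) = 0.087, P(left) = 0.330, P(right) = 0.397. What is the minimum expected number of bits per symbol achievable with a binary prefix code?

Repeatedly combine the two least-probable nodes; the expected code length is the sum of the merged weights.
merge 87/1000 + 93/500 → 273/1000
merge 273/1000 + 33/100 → 603/1000
merge 397/1000 + 603/1000 → 1
L = 273/1000 + 603/1000 + 1 = 469/250 = 1.876 bits/symbol.

1.876 bits/symbol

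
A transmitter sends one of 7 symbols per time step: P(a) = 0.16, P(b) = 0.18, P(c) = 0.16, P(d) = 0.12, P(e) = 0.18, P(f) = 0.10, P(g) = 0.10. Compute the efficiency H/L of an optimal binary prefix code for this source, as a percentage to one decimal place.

Entropy H = −Σ p log₂ p ≈ 2.7681 bits.
Huffman merges: 1/10+1/10→1/5; 3/25+4/25→7/25; 4/25+9/50→17/50; 9/50+1/5→19/50; 7/25+17/50→31/50; 19/50+31/50→1. L = 141/50 ≈ 2.8200.
Efficiency = H/L = 2.7681/2.8200 = 98.2%.

98.2%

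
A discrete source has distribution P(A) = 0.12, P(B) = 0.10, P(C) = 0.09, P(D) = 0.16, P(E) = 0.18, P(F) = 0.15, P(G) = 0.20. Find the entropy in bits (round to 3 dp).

2.755 bits

H = −Σ pᵢ log₂ pᵢ.
−0.12·log₂(0.12) = 0.3671
−0.10·log₂(0.10) = 0.3322
−0.09·log₂(0.09) = 0.3127
−0.16·log₂(0.16) = 0.4230
−0.18·log₂(0.18) = 0.4453
−0.15·log₂(0.15) = 0.4105
−0.20·log₂(0.20) = 0.4644
Sum ≈ 2.7552 → 2.755 bits.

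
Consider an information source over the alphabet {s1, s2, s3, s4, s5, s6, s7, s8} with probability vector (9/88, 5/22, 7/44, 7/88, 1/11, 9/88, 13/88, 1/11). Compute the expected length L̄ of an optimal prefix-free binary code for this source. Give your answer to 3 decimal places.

2.943 bits/symbol

Repeatedly combine the two least-probable nodes; the expected code length is the sum of the merged weights.
merge 7/88 + 1/11 → 15/88
merge 1/11 + 9/88 → 17/88
merge 9/88 + 13/88 → 1/4
merge 7/44 + 15/88 → 29/88
merge 17/88 + 5/22 → 37/88
merge 1/4 + 29/88 → 51/88
merge 37/88 + 51/88 → 1
L = 15/88 + 17/88 + 1/4 + 29/88 + 37/88 + 51/88 + 1 = 259/88 ≈ 2.943 bits/symbol.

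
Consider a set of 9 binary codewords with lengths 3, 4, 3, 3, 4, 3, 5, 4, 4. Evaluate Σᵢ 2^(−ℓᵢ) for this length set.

With common denominator 2^5 = 32: Σ 2^(−ℓᵢ) = 4/32 + 2/32 + 4/32 + 4/32 + 2/32 + 4/32 + 1/32 + 2/32 + 2/32 = 25/32 = 0.78125.

0.78125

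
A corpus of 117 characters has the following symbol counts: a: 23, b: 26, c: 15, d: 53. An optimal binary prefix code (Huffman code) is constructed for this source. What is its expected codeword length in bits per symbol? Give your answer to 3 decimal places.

1.872 bits/symbol

Probabilities are the counts divided by 117.
Repeatedly combine the two least-probable nodes; the expected code length is the sum of the merged weights.
merge 5/39 + 23/117 → 38/117
merge 2/9 + 38/117 → 64/117
merge 53/117 + 64/117 → 1
L = 38/117 + 64/117 + 1 = 73/39 ≈ 1.872 bits/symbol.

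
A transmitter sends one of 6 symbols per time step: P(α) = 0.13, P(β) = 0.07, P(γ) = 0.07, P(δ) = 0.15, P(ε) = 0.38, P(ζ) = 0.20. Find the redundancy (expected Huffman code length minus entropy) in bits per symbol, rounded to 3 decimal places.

Entropy H = −Σ p log₂ p ≈ 2.3251 bits.
Huffman merges: 7/100+7/100→7/50; 13/100+7/50→27/100; 3/20+1/5→7/20; 27/100+7/20→31/50; 19/50+31/50→1. L = 119/50 ≈ 2.3800.
L − H = 2.3800 − 2.3251 = 0.055 bits.

0.055 bits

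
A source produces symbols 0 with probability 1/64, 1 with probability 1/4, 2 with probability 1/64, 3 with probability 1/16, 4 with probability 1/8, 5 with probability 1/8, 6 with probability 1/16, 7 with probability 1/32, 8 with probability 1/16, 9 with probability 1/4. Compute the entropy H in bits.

2.84375 bits

Each probability is a power of 1/2, so log₂(1/p) is an integer.
H = Σ p·log₂(1/p) = 1/64·6 + 1/4·2 + 1/64·6 + 1/16·4 + 1/8·3 + 1/8·3 + 1/16·4 + 1/32·5 + 1/16·4 + 1/4·2 = 2.84375 bits.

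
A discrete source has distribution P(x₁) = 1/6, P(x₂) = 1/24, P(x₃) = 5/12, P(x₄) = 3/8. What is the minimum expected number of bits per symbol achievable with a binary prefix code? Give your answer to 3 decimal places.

1.792 bits/symbol

Repeatedly combine the two least-probable nodes; the expected code length is the sum of the merged weights.
merge 1/24 + 1/6 → 5/24
merge 5/24 + 3/8 → 7/12
merge 5/12 + 7/12 → 1
L = 5/24 + 7/12 + 1 = 43/24 ≈ 1.792 bits/symbol.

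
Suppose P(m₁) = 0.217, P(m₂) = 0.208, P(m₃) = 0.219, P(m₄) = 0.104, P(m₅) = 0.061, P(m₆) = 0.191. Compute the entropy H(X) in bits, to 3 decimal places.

2.471 bits

H = −Σ pᵢ log₂ pᵢ.
−0.217·log₂(0.217) = 0.4783
−0.208·log₂(0.208) = 0.4712
−0.219·log₂(0.219) = 0.4798
−0.104·log₂(0.104) = 0.3396
−0.061·log₂(0.061) = 0.2461
−0.191·log₂(0.191) = 0.4562
Sum ≈ 2.4712 → 2.471 bits.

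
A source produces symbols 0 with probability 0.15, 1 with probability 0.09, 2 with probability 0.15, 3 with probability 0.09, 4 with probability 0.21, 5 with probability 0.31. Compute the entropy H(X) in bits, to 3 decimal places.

H = −Σ pᵢ log₂ pᵢ.
−0.15·log₂(0.15) = 0.4105
−0.09·log₂(0.09) = 0.3127
−0.15·log₂(0.15) = 0.4105
−0.09·log₂(0.09) = 0.3127
−0.21·log₂(0.21) = 0.4728
−0.31·log₂(0.31) = 0.5238
Sum ≈ 2.4430 → 2.443 bits.

2.443 bits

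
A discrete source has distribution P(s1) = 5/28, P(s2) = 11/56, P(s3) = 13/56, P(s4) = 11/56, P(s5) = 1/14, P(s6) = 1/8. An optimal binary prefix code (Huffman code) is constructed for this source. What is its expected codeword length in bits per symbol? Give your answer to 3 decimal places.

Repeatedly combine the two least-probable nodes; the expected code length is the sum of the merged weights.
merge 1/14 + 1/8 → 11/56
merge 5/28 + 11/56 → 3/8
merge 11/56 + 11/56 → 11/28
merge 13/56 + 3/8 → 17/28
merge 11/28 + 17/28 → 1
L = 11/56 + 3/8 + 11/28 + 17/28 + 1 = 18/7 ≈ 2.571 bits/symbol.

2.571 bits/symbol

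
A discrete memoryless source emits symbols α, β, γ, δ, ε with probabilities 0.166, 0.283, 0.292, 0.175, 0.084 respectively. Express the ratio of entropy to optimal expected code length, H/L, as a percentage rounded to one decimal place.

98.0%

Entropy H = −Σ p log₂ p ≈ 2.2042 bits.
Huffman merges: 21/250+83/500→1/4; 7/40+1/4→17/40; 283/1000+73/250→23/40; 17/40+23/40→1. L = 9/4 ≈ 2.2500.
Efficiency = H/L = 2.2042/2.2500 = 98.0%.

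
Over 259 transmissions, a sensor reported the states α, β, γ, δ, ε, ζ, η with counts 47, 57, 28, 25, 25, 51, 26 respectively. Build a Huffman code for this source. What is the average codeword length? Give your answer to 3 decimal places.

2.776 bits/symbol

Probabilities are the counts divided by 259.
Repeatedly combine the two least-probable nodes; the expected code length is the sum of the merged weights.
merge 25/259 + 25/259 → 50/259
merge 26/259 + 4/37 → 54/259
merge 47/259 + 50/259 → 97/259
merge 51/259 + 54/259 → 15/37
merge 57/259 + 97/259 → 22/37
merge 15/37 + 22/37 → 1
L = 50/259 + 54/259 + 97/259 + 15/37 + 22/37 + 1 = 719/259 ≈ 2.776 bits/symbol.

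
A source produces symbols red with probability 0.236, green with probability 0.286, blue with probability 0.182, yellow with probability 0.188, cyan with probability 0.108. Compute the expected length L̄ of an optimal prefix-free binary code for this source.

2.29 bits/symbol

Repeatedly combine the two least-probable nodes; the expected code length is the sum of the merged weights.
merge 27/250 + 91/500 → 29/100
merge 47/250 + 59/250 → 53/125
merge 143/500 + 29/100 → 72/125
merge 53/125 + 72/125 → 1
L = 29/100 + 53/125 + 72/125 + 1 = 229/100 = 2.29 bits/symbol.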